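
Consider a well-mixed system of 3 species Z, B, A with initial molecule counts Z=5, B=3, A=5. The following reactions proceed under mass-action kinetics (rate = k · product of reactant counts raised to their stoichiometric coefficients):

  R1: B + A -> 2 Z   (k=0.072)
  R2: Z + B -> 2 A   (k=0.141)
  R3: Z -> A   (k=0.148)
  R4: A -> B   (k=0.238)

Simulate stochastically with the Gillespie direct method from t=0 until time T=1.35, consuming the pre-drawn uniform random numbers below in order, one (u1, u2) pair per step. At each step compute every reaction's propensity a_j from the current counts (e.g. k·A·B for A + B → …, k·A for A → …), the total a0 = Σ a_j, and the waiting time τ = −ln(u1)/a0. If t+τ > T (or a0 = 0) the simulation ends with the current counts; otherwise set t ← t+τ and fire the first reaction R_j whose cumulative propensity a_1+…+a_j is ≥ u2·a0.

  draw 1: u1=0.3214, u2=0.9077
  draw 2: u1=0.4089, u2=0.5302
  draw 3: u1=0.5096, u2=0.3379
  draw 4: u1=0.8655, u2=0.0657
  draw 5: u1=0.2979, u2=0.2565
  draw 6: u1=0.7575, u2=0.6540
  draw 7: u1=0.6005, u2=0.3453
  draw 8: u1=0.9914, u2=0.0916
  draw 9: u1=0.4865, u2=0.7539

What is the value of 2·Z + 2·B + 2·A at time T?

Check how each reaction changes W = 2·Z + 2·B + 2·A (weight of products minus weight of reactants):
R1: B + A -> 2 Z: (2·2) − (2·1 + 2·1) = 4 − 4 = 0
R2: Z + B -> 2 A: (2·2) − (2·1 + 2·1) = 4 − 4 = 0
R3: Z -> A: (2·1) − (2·1) = 2 − 2 = 0
R4: A -> B: (2·1) − (2·1) = 2 − 2 = 0
Every reaction leaves W unchanged, so W is conserved and no simulation is needed: W(T) = W(0) = 2·5 + 2·3 + 2·5 = 26

Value at T = 26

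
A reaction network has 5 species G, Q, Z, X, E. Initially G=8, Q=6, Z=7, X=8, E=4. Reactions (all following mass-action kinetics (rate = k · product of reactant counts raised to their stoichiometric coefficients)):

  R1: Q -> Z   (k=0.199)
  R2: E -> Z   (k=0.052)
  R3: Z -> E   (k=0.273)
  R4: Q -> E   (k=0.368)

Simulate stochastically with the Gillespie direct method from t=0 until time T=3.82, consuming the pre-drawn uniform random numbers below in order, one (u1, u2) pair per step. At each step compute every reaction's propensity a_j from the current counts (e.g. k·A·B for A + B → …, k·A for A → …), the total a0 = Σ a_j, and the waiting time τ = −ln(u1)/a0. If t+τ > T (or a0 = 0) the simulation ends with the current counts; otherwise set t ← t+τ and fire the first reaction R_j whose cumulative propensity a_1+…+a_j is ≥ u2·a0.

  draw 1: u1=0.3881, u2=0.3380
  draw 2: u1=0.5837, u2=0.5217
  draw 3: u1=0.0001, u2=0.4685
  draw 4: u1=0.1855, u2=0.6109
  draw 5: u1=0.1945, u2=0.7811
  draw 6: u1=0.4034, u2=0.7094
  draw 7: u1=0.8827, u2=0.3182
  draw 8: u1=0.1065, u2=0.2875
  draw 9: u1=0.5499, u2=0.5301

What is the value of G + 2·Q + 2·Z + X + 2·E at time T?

Check how each reaction changes W = G + 2·Q + 2·Z + X + 2·E (weight of products minus weight of reactants):
R1: Q -> Z: (2·1) − (2·1) = 2 − 2 = 0
R2: E -> Z: (2·1) − (2·1) = 2 − 2 = 0
R3: Z -> E: (2·1) − (2·1) = 2 − 2 = 0
R4: Q -> E: (2·1) − (2·1) = 2 − 2 = 0
Every reaction leaves W unchanged, so W is conserved and no simulation is needed: W(T) = W(0) = 8 + 2·6 + 2·7 + 8 + 2·4 = 50

Value at T = 50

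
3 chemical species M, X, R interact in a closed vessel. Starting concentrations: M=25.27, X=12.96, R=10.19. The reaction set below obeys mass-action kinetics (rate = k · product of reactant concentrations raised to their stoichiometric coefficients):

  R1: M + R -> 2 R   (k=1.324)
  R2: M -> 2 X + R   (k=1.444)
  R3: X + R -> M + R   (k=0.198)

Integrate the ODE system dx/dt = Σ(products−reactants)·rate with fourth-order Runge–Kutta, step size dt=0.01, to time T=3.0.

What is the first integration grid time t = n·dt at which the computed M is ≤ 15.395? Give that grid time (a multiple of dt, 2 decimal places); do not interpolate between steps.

RK4 with dt=0.01: 300 steps to T=3.0. Trajectory (selected grid times):
t=0.00: M=25.27 X=12.96 R=10.19
t=0.02: M=17.41 X=13.44 R=18.81
t=0.03: M=13.46 X=13.33 R=23.31
t=0.33: M=0.21 X=1.23 R=50.29
t=0.67: M=0.01 X=0.05 R=51.73
t=1.00: M=0.00 X=0.00 R=51.79
t=1.33: M=0.00 X=0.00 R=51.79
t=1.67: M=0.00 X=0.00 R=51.79
t=2.00: M=0.00 X=0.00 R=51.79
t=2.33: M=0.00 X=0.00 R=51.79
t=2.67: M=0.00 X=0.00 R=51.79
t=3.00: M=0.00 X=0.00 R=51.79
M(0.02)=17.407 > 15.395 but M(0.03)=13.464 ≤ 15.395, so the first grid time is t=0.03.

Threshold first reached at t = 0.03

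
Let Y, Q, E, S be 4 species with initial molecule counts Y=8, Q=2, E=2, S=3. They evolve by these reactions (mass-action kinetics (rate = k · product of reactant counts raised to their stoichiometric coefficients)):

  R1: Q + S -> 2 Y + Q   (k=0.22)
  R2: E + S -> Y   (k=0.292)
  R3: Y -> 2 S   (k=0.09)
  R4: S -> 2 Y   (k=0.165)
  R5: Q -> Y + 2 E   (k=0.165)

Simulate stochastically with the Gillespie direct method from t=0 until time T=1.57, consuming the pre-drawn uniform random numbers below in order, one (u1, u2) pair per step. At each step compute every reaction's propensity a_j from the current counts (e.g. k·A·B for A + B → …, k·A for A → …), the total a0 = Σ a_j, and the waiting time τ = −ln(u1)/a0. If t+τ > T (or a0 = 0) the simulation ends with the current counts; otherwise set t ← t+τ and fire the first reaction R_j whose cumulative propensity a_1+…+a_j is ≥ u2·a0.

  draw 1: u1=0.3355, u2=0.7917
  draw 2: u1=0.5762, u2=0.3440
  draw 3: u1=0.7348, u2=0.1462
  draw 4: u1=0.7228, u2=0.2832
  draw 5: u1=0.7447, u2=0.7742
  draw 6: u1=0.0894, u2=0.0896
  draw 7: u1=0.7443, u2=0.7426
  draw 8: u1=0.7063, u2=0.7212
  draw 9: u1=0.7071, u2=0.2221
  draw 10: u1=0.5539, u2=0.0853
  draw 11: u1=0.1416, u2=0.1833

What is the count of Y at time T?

Y at T = 15

t=0.000: Y=8 Q=2 E=2 S=3
Draw 1: a1=1.320, a2=1.752, a3=0.720, a4=0.495, a5=0.330, a0=4.617; τ=−ln(0.3355)/4.617=0.237 → t=0.237; u2·a0=0.7917·4.617=3.655; a1+a2=3.072 < 3.655 ≤ a1+…+a3=3.792 → R3 fires; Y=7 Q=2 E=2 S=5
Draw 2: a1=2.200, a2=2.920, a3=0.630, a4=0.825, a5=0.330, a0=6.905; τ=−ln(0.5762)/6.905=0.080 → t=0.316; u2·a0=0.3440·6.905=2.375; a1=2.200 < 2.375 ≤ a1+a2=5.120 → R2 fires; Y=8 Q=2 E=1 S=4
Draw 3: a1=1.760, a2=1.168, a3=0.720, a4=0.660, a5=0.330, a0=4.638; τ=−ln(0.7348)/4.638=0.066 → t=0.383; u2·a0=0.1462·4.638=0.678 ≤ a1=1.760 → R1 fires; Y=10 Q=2 E=1 S=3
Draw 4: a1=1.320, a2=0.876, a3=0.900, a4=0.495, a5=0.330, a0=3.921; τ=−ln(0.7228)/3.921=0.083 → t=0.466; u2·a0=0.2832·3.921=1.110 ≤ a1=1.320 → R1 fires; Y=12 Q=2 E=1 S=2
Draw 5: a1=0.880, a2=0.584, a3=1.080, a4=0.330, a5=0.330, a0=3.204; τ=−ln(0.7447)/3.204=0.092 → t=0.558; u2·a0=0.7742·3.204=2.481; a1+a2=1.464 < 2.481 ≤ a1+…+a3=2.544 → R3 fires; Y=11 Q=2 E=1 S=4
Draw 6: a1=1.760, a2=1.168, a3=0.990, a4=0.660, a5=0.330, a0=4.908; τ=−ln(0.0894)/4.908=0.492 → t=1.050; u2·a0=0.0896·4.908=0.440 ≤ a1=1.760 → R1 fires; Y=13 Q=2 E=1 S=3
Draw 7: a1=1.320, a2=0.876, a3=1.170, a4=0.495, a5=0.330, a0=4.191; τ=−ln(0.7443)/4.191=0.070 → t=1.120; u2·a0=0.7426·4.191=3.112; a1+a2=2.196 < 3.112 ≤ a1+…+a3=3.366 → R3 fires; Y=12 Q=2 E=1 S=5
Draw 8: a1=2.200, a2=1.460, a3=1.080, a4=0.825, a5=0.330, a0=5.895; τ=−ln(0.7063)/5.895=0.059 → t=1.179; u2·a0=0.7212·5.895=4.251; a1+a2=3.660 < 4.251 ≤ a1+…+a3=4.740 → R3 fires; Y=11 Q=2 E=1 S=7
Draw 9: a1=3.080, a2=2.044, a3=0.990, a4=1.155, a5=0.330, a0=7.599; τ=−ln(0.7071)/7.599=0.046 → t=1.225; u2·a0=0.2221·7.599=1.688 ≤ a1=3.080 → R1 fires; Y=13 Q=2 E=1 S=6
Draw 10: a1=2.640, a2=1.752, a3=1.170, a4=0.990, a5=0.330, a0=6.882; τ=−ln(0.5539)/6.882=0.086 → t=1.311; u2·a0=0.0853·6.882=0.587 ≤ a1=2.640 → R1 fires; Y=15 Q=2 E=1 S=5
Draw 11: a1=2.200, a2=1.460, a3=1.350, a4=0.825, a5=0.330, a0=6.165; τ=−ln(0.1416)/6.165=0.317 → t=1.628 > T=1.57: stop.
Read off Y at T=1.57: 15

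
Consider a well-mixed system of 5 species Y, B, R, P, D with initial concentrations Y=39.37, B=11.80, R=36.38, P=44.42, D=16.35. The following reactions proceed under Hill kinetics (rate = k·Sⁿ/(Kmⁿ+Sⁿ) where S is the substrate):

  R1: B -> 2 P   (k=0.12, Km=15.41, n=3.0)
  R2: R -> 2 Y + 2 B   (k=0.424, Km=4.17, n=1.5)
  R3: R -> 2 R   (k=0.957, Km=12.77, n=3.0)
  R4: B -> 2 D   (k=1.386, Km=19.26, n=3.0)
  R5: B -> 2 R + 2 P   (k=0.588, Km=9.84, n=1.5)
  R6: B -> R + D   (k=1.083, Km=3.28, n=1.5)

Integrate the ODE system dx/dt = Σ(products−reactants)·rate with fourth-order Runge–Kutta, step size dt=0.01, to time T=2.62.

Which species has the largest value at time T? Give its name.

RK4 with dt=0.01: 262 steps to T=2.62. Trajectory (selected grid times):
t=0.00: Y=39.37 B=11.80 R=36.38 P=44.42 D=16.35
t=0.29: Y=39.61 B=11.58 R=36.99 P=44.63 D=16.77
t=0.58: Y=39.84 B=11.37 R=37.60 P=44.84 D=17.18
t=0.87: Y=40.08 B=11.17 R=38.21 P=45.05 D=17.59
t=1.16: Y=40.32 B=10.97 R=38.82 P=45.26 D=17.99
t=1.46: Y=40.56 B=10.77 R=39.44 P=45.46 D=18.39
t=1.75: Y=40.80 B=10.58 R=40.04 P=45.66 D=18.78
t=2.04: Y=41.04 B=10.40 R=40.64 P=45.86 D=19.16
t=2.33: Y=41.28 B=10.22 R=41.23 P=46.05 D=19.53
t=2.62: Y=41.52 B=10.05 R=41.82 P=46.24 D=19.90
At T=2.62: Y=41.52 B=10.05 R=41.82 P=46.24 D=19.90; the largest is P.

Dominant species at T: P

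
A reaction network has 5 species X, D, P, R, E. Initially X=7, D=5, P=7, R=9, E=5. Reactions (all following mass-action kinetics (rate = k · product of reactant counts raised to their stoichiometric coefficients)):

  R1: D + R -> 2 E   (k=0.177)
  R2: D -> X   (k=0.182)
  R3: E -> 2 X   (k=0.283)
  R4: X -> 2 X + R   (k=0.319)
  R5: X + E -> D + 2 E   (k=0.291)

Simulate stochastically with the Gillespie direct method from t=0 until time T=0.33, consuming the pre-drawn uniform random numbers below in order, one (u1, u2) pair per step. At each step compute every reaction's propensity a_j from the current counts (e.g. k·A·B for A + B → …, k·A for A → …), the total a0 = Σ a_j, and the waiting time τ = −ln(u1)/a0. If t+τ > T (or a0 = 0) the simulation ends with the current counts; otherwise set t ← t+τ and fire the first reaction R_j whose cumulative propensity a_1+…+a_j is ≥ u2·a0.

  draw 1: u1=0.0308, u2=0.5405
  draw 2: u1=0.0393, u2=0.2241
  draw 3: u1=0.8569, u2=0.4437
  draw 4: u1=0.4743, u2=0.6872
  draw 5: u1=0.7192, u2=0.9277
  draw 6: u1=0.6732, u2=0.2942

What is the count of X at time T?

t=0.000: X=7 D=5 P=7 R=9 E=5
Draw 1: a1=7.965, a2=0.910, a3=1.415, a4=2.233, a5=10.185, a0=22.708; τ=−ln(0.0308)/22.708=0.153 → t=0.153; u2·a0=0.5405·22.708=12.274; a1+…+a3=10.290 < 12.274 ≤ a1+…+a4=12.523 → R4 fires; X=8 D=5 P=7 R=10 E=5
Draw 2: a1=8.850, a2=0.910, a3=1.415, a4=2.552, a5=11.640, a0=25.367; τ=−ln(0.0393)/25.367=0.128 → t=0.281; u2·a0=0.2241·25.367=5.685 ≤ a1=8.850 → R1 fires; X=8 D=4 P=7 R=9 E=7
Draw 3: a1=6.372, a2=0.728, a3=1.981, a4=2.552, a5=16.296, a0=27.929; τ=−ln(0.8569)/27.929=0.006 → t=0.286; u2·a0=0.4437·27.929=12.392; a1+…+a4=11.633 < 12.392 ≤ a1+…+a5=27.929 → R5 fires; X=7 D=5 P=7 R=9 E=8
Draw 4: a1=7.965, a2=0.910, a3=2.264, a4=2.233, a5=16.296, a0=29.668; τ=−ln(0.4743)/29.668=0.025 → t=0.312; u2·a0=0.6872·29.668=20.388; a1+…+a4=13.372 < 20.388 ≤ a1+…+a5=29.668 → R5 fires; X=6 D=6 P=7 R=9 E=9
Draw 5: a1=9.558, a2=1.092, a3=2.547, a4=1.914, a5=15.714, a0=30.825; τ=−ln(0.7192)/30.825=0.011 → t=0.322; u2·a0=0.9277·30.825=28.596; a1+…+a4=15.111 < 28.596 ≤ a1+…+a5=30.825 → R5 fires; X=5 D=7 P=7 R=9 E=10
Draw 6: a1=11.151, a2=1.274, a3=2.830, a4=1.595, a5=14.550, a0=31.400; τ=−ln(0.6732)/31.400=0.013 → t=0.335 > T=0.33: stop.
Read off X at T=0.33: 5

X at T = 5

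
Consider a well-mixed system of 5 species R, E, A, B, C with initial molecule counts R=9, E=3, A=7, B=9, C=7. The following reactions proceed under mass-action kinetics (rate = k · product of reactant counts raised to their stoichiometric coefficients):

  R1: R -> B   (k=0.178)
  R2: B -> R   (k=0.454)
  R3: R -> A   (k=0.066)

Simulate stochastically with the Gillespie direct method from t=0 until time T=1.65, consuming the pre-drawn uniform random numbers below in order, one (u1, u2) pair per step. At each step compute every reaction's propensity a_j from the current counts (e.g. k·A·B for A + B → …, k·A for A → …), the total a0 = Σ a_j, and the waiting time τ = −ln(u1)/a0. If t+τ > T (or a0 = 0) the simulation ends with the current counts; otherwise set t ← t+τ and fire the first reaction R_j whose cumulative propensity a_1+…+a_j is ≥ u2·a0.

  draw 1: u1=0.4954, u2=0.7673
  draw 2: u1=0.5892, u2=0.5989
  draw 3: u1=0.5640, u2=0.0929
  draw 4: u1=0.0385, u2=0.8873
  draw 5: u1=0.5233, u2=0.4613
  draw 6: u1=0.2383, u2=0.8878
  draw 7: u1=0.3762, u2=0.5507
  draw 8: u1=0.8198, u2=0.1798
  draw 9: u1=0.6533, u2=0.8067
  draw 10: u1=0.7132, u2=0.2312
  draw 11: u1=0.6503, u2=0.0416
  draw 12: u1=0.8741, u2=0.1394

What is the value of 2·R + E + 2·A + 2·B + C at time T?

Check how each reaction changes W = 2·R + E + 2·A + 2·B + C (weight of products minus weight of reactants):
R1: R -> B: (2·1) − (2·1) = 2 − 2 = 0
R2: B -> R: (2·1) − (2·1) = 2 − 2 = 0
R3: R -> A: (2·1) − (2·1) = 2 − 2 = 0
Every reaction leaves W unchanged, so W is conserved and no simulation is needed: W(T) = W(0) = 2·9 + 3 + 2·7 + 2·9 + 7 = 60

Value at T = 60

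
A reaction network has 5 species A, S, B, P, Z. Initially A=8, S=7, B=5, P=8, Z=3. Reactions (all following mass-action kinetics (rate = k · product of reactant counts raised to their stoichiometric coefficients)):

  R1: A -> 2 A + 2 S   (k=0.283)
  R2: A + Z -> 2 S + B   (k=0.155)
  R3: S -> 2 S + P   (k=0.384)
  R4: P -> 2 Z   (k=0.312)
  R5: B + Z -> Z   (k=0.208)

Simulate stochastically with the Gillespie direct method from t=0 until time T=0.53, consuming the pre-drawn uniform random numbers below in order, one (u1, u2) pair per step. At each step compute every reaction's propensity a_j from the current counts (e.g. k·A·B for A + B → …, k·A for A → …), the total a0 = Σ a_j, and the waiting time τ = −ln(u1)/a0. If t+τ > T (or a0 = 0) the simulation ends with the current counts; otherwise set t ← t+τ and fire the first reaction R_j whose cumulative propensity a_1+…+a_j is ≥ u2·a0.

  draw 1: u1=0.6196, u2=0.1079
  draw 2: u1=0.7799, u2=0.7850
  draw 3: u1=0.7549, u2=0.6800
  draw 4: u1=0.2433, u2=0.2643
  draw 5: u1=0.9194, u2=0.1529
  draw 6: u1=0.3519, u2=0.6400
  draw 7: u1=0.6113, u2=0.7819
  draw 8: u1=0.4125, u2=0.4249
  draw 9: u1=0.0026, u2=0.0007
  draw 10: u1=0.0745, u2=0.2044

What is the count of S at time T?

t=0.000: A=8 S=7 B=5 P=8 Z=3
Draw 1: a1=2.264, a2=3.720, a3=2.688, a4=2.496, a5=3.120, a0=14.288; τ=−ln(0.6196)/14.288=0.034 → t=0.034; u2·a0=0.1079·14.288=1.542 ≤ a1=2.264 → R1 fires; A=9 S=9 B=5 P=8 Z=3
Draw 2: a1=2.547, a2=4.185, a3=3.456, a4=2.496, a5=3.120, a0=15.804; τ=−ln(0.7799)/15.804=0.016 → t=0.049; u2·a0=0.7850·15.804=12.406; a1+…+a3=10.188 < 12.406 ≤ a1+…+a4=12.684 → R4 fires; A=9 S=9 B=5 P=7 Z=5
Draw 3: a1=2.547, a2=6.975, a3=3.456, a4=2.184, a5=5.200, a0=20.362; τ=−ln(0.7549)/20.362=0.014 → t=0.063; u2·a0=0.6800·20.362=13.846; a1+…+a3=12.978 < 13.846 ≤ a1+…+a4=15.162 → R4 fires; A=9 S=9 B=5 P=6 Z=7
Draw 4: a1=2.547, a2=9.765, a3=3.456, a4=1.872, a5=7.280, a0=24.920; τ=−ln(0.2433)/24.920=0.057 → t=0.120; u2·a0=0.2643·24.920=6.586; a1=2.547 < 6.586 ≤ a1+a2=12.312 → R2 fires; A=8 S=11 B=6 P=6 Z=6
Draw 5: a1=2.264, a2=7.440, a3=4.224, a4=1.872, a5=7.488, a0=23.288; τ=−ln(0.9194)/23.288=0.004 → t=0.123; u2·a0=0.1529·23.288=3.561; a1=2.264 < 3.561 ≤ a1+a2=9.704 → R2 fires; A=7 S=13 B=7 P=6 Z=5
Draw 6: a1=1.981, a2=5.425, a3=4.992, a4=1.872, a5=7.280, a0=21.550; τ=−ln(0.3519)/21.550=0.048 → t=0.172; u2·a0=0.6400·21.550=13.792; a1+…+a3=12.398 < 13.792 ≤ a1+…+a4=14.270 → R4 fires; A=7 S=13 B=7 P=5 Z=7
Draw 7: a1=1.981, a2=7.595, a3=4.992, a4=1.560, a5=10.192, a0=26.320; τ=−ln(0.6113)/26.320=0.019 → t=0.191; u2·a0=0.7819·26.320=20.580; a1+…+a4=16.128 < 20.580 ≤ a1+…+a5=26.320 → R5 fires; A=7 S=13 B=6 P=5 Z=7
Draw 8: a1=1.981, a2=7.595, a3=4.992, a4=1.560, a5=8.736, a0=24.864; τ=−ln(0.4125)/24.864=0.036 → t=0.226; u2·a0=0.4249·24.864=10.565; a1+a2=9.576 < 10.565 ≤ a1+…+a3=14.568 → R3 fires; A=7 S=14 B=6 P=6 Z=7
Draw 9: a1=1.981, a2=7.595, a3=5.376, a4=1.872, a5=8.736, a0=25.560; τ=−ln(0.0026)/25.560=0.233 → t=0.459; u2·a0=0.0007·25.560=0.018 ≤ a1=1.981 → R1 fires; A=8 S=16 B=6 P=6 Z=7
Draw 10: a1=2.264, a2=8.680, a3=6.144, a4=1.872, a5=8.736, a0=27.696; τ=−ln(0.0745)/27.696=0.094 → t=0.553 > T=0.53: stop.
Read off S at T=0.53: 16

S at T = 16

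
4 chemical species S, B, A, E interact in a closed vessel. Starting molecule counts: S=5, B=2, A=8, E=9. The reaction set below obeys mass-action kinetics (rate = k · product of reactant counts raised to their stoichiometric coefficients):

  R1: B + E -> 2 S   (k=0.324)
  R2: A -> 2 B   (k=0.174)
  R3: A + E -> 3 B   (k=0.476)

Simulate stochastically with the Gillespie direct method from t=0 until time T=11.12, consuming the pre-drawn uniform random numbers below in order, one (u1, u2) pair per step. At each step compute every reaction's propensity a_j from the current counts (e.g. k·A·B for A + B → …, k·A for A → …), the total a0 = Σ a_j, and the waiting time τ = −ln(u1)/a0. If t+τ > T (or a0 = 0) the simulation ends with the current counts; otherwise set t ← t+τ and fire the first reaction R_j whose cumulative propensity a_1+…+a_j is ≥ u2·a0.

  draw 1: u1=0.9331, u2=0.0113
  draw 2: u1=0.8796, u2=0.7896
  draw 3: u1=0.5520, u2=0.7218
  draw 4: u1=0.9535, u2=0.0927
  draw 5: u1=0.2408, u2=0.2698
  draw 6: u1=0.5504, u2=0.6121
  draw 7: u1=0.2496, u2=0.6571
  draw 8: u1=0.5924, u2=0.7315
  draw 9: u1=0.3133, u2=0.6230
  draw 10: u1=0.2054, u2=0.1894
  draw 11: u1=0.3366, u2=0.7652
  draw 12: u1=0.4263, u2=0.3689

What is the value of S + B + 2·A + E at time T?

Check how each reaction changes W = S + B + 2·A + E (weight of products minus weight of reactants):
R1: B + E -> 2 S: (1·2) − (1·1 + 1·1) = 2 − 2 = 0
R2: A -> 2 B: (1·2) − (2·1) = 2 − 2 = 0
R3: A + E -> 3 B: (1·3) − (2·1 + 1·1) = 3 − 3 = 0
Every reaction leaves W unchanged, so W is conserved and no simulation is needed: W(T) = W(0) = 5 + 2 + 2·8 + 9 = 32

Value at T = 32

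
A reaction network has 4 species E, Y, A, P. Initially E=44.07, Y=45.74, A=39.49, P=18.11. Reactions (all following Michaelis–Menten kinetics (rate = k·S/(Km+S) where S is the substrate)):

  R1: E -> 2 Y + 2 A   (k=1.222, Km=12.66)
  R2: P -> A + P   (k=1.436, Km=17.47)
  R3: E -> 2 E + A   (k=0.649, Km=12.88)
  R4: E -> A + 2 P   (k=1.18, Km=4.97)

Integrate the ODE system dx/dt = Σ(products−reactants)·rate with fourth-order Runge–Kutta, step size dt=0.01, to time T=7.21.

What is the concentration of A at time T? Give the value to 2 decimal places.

A at T = 69.91

RK4 with dt=0.01: 721 steps to T=7.21. Trajectory (selected grid times):
t=0.00: E=44.07 Y=45.74 A=39.49 P=18.11
t=0.80: E=42.87 Y=47.25 A=42.85 P=19.80
t=1.60: E=41.67 Y=48.76 A=46.22 P=21.49
t=2.40: E=40.47 Y=50.25 A=49.60 P=23.18
t=3.20: E=39.28 Y=51.74 A=52.98 P=24.86
t=4.01: E=38.09 Y=53.23 A=56.40 P=26.55
t=4.81: E=36.91 Y=54.69 A=59.78 P=28.22
t=5.61: E=35.74 Y=56.14 A=63.17 P=29.88
t=6.41: E=34.57 Y=57.58 A=66.54 P=31.53
t=7.21: E=33.41 Y=59.00 A=69.91 P=33.18
Read off A at T=7.21: 69.91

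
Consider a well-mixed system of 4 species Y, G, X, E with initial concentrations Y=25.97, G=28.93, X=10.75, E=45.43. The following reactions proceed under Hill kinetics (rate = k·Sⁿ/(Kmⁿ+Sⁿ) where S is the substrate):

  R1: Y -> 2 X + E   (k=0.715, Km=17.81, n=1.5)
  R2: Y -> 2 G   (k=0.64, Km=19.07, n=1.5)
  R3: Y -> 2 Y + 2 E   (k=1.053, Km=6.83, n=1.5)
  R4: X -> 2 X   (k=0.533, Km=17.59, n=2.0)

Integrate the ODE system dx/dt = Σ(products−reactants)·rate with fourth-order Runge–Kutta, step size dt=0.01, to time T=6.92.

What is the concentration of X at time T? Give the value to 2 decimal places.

X at T = 18.59

RK4 with dt=0.01: 692 steps to T=6.92. Trajectory (selected grid times):
t=0.00: Y=25.97 G=28.93 X=10.75 E=45.43
t=0.77: Y=26.03 G=29.54 X=11.57 E=47.21
t=1.54: Y=26.09 G=30.14 X=12.40 E=48.99
t=2.31: Y=26.15 G=30.75 X=13.25 E=50.77
t=3.08: Y=26.21 G=31.36 X=14.11 E=52.56
t=3.84: Y=26.27 G=31.96 X=14.97 E=54.32
t=4.61: Y=26.32 G=32.57 X=15.86 E=56.11
t=5.38: Y=26.38 G=33.18 X=16.76 E=57.89
t=6.15: Y=26.44 G=33.79 X=17.66 E=59.68
t=6.92: Y=26.49 G=34.40 X=18.59 E=61.47
Read off X at T=6.92: 18.59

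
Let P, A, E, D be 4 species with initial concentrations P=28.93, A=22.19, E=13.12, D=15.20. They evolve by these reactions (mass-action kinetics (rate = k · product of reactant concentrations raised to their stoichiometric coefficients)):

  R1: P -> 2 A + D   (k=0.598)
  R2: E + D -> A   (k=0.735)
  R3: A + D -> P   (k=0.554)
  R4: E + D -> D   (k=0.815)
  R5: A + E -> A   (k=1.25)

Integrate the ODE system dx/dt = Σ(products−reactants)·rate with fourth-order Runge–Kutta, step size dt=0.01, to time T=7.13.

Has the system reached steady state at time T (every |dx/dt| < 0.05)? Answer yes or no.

Steady state at T: no

RK4 with dt=0.01: 713 steps to T=7.13. Trajectory (selected grid times):
t=0.00: P=28.93 A=22.19 E=13.12 D=15.20
t=0.79: P=40.26 A=31.57 E=0.00 D=1.44
t=1.58: P=40.81 A=50.20 E=0.00 D=0.89
t=2.38: P=41.06 A=69.53 E=0.00 D=0.64
t=3.17: P=41.20 A=88.83 E=0.00 D=0.50
t=3.96: P=41.29 A=108.22 E=0.00 D=0.41
t=4.75: P=41.35 A=127.68 E=0.00 D=0.35
t=5.55: P=41.40 A=147.43 E=0.00 D=0.30
t=6.34: P=41.43 A=166.96 E=0.00 D=0.27
t=7.13: P=41.46 A=186.51 E=0.00 D=0.24
Rates at T: R1=24.7935, R2=0.0000, R3=24.8253, R4=0.0000, R5=0.0000
dx/dt at T (Σ net stoichiometry × rate): P=+0.0318, A=+24.7617, E=-0.0000, D=-0.0318
Largest |dx/dt| is |+24.7617| (A) ≥ 0.05 → not steady.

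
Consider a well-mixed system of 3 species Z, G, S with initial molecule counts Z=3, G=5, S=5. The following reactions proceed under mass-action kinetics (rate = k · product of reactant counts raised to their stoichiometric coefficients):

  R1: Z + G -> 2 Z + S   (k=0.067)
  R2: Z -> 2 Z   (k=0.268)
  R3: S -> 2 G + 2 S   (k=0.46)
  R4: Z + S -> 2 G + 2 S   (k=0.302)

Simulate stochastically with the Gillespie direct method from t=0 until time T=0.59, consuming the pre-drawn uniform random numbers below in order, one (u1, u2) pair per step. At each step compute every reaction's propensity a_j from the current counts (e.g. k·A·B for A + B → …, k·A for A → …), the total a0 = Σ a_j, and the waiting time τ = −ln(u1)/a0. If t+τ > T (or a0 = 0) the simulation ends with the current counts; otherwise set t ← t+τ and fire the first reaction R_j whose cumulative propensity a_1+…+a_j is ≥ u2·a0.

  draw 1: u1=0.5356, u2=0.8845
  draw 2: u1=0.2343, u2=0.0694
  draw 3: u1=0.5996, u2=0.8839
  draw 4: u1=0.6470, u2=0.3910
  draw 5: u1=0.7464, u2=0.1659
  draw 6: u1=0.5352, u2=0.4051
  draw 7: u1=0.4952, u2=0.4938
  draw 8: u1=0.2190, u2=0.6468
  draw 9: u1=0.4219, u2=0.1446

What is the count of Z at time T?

Z at T = 1

t=0.000: Z=3 G=5 S=5
Draw 1: a1=1.005, a2=0.804, a3=2.300, a4=4.530, a0=8.639; τ=−ln(0.5356)/8.639=0.072 → t=0.072; u2·a0=0.8845·8.639=7.641; a1+…+a3=4.109 < 7.641 ≤ a1+…+a4=8.639 → R4 fires; Z=2 G=7 S=6
Draw 2: a1=0.938, a2=0.536, a3=2.760, a4=3.624, a0=7.858; τ=−ln(0.2343)/7.858=0.185 → t=0.257; u2·a0=0.0694·7.858=0.545 ≤ a1=0.938 → R1 fires; Z=3 G=6 S=7
Draw 3: a1=1.206, a2=0.804, a3=3.220, a4=6.342, a0=11.572; τ=−ln(0.5996)/11.572=0.044 → t=0.301; u2·a0=0.8839·11.572=10.228; a1+…+a3=5.230 < 10.228 ≤ a1+…+a4=11.572 → R4 fires; Z=2 G=8 S=8
Draw 4: a1=1.072, a2=0.536, a3=3.680, a4=4.832, a0=10.120; τ=−ln(0.6470)/10.120=0.043 → t=0.344; u2·a0=0.3910·10.120=3.957; a1+a2=1.608 < 3.957 ≤ a1+…+a3=5.288 → R3 fires; Z=2 G=10 S=9
Draw 5: a1=1.340, a2=0.536, a3=4.140, a4=5.436, a0=11.452; τ=−ln(0.7464)/11.452=0.026 → t=0.370; u2·a0=0.1659·11.452=1.900; a1+a2=1.876 < 1.900 ≤ a1+…+a3=6.016 → R3 fires; Z=2 G=12 S=10
Draw 6: a1=1.608, a2=0.536, a3=4.600, a4=6.040, a0=12.784; τ=−ln(0.5352)/12.784=0.049 → t=0.419; u2·a0=0.4051·12.784=5.179; a1+a2=2.144 < 5.179 ≤ a1+…+a3=6.744 → R3 fires; Z=2 G=14 S=11
Draw 7: a1=1.876, a2=0.536, a3=5.060, a4=6.644, a0=14.116; τ=−ln(0.4952)/14.116=0.050 → t=0.468; u2·a0=0.4938·14.116=6.970; a1+a2=2.412 < 6.970 ≤ a1+…+a3=7.472 → R3 fires; Z=2 G=16 S=12
Draw 8: a1=2.144, a2=0.536, a3=5.520, a4=7.248, a0=15.448; τ=−ln(0.2190)/15.448=0.098 → t=0.567; u2·a0=0.6468·15.448=9.992; a1+…+a3=8.200 < 9.992 ≤ a1+…+a4=15.448 → R4 fires; Z=1 G=18 S=13
Draw 9: a1=1.206, a2=0.268, a3=5.980, a4=3.926, a0=11.380; τ=−ln(0.4219)/11.380=0.076 → t=0.643 > T=0.59: stop.
Read off Z at T=0.59: 1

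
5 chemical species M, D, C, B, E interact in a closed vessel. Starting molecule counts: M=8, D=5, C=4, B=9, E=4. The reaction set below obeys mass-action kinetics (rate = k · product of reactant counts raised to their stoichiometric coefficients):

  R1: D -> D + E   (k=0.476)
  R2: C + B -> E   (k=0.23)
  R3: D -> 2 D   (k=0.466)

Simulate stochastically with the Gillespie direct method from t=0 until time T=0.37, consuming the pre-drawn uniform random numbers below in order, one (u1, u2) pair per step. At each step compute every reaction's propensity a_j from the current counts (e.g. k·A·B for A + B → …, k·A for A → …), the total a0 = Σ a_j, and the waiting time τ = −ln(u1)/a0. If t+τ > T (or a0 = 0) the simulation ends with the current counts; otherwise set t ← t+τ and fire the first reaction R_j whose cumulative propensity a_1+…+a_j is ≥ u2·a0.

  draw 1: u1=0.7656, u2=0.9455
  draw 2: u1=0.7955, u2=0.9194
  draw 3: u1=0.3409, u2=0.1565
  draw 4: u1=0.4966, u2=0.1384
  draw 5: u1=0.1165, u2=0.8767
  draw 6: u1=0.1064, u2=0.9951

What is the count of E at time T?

E at T = 6

t=0.000: M=8 D=5 C=4 B=9 E=4
Draw 1: a1=2.380, a2=8.280, a3=2.330, a0=12.990; τ=−ln(0.7656)/12.990=0.021 → t=0.021; u2·a0=0.9455·12.990=12.282; a1+a2=10.660 < 12.282 ≤ a1+…+a3=12.990 → R3 fires; M=8 D=6 C=4 B=9 E=4
Draw 2: a1=2.856, a2=8.280, a3=2.796, a0=13.932; τ=−ln(0.7955)/13.932=0.016 → t=0.037; u2·a0=0.9194·13.932=12.809; a1+a2=11.136 < 12.809 ≤ a1+…+a3=13.932 → R3 fires; M=8 D=7 C=4 B=9 E=4
Draw 3: a1=3.332, a2=8.280, a3=3.262, a0=14.874; τ=−ln(0.3409)/14.874=0.072 → t=0.109; u2·a0=0.1565·14.874=2.328 ≤ a1=3.332 → R1 fires; M=8 D=7 C=4 B=9 E=5
Draw 4: a1=3.332, a2=8.280, a3=3.262, a0=14.874; τ=−ln(0.4966)/14.874=0.047 → t=0.156; u2·a0=0.1384·14.874=2.059 ≤ a1=3.332 → R1 fires; M=8 D=7 C=4 B=9 E=6
Draw 5: a1=3.332, a2=8.280, a3=3.262, a0=14.874; τ=−ln(0.1165)/14.874=0.145 → t=0.301; u2·a0=0.8767·14.874=13.040; a1+a2=11.612 < 13.040 ≤ a1+…+a3=14.874 → R3 fires; M=8 D=8 C=4 B=9 E=6
Draw 6: a1=3.808, a2=8.280, a3=3.728, a0=15.816; τ=−ln(0.1064)/15.816=0.142 → t=0.443 > T=0.37: stop.
Read off E at T=0.37: 6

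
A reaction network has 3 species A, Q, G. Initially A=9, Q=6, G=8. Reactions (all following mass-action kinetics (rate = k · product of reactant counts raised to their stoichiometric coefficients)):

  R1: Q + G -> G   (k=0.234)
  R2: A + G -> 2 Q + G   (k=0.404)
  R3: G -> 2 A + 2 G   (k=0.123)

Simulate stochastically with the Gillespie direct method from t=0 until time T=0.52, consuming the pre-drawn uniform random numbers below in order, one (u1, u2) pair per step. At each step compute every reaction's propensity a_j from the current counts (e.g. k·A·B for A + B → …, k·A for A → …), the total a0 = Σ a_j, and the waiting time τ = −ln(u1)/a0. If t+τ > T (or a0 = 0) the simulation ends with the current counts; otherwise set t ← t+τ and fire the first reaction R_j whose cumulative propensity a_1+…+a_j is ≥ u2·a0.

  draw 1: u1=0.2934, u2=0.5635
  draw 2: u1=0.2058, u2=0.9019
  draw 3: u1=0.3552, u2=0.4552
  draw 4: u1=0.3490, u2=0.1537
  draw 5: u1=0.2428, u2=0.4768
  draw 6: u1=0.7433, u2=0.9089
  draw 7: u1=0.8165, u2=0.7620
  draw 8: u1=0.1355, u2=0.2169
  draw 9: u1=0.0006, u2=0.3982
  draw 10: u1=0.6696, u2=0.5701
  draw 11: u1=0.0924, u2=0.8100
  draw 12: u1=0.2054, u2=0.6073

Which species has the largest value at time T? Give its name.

t=0.000: A=9 Q=6 G=8
Draw 1: a1=11.232, a2=29.088, a3=0.984, a0=41.304; τ=−ln(0.2934)/41.304=0.030 → t=0.030; u2·a0=0.5635·41.304=23.275; a1=11.232 < 23.275 ≤ a1+a2=40.320 → R2 fires; A=8 Q=8 G=8
Draw 2: a1=14.976, a2=25.856, a3=0.984, a0=41.816; τ=−ln(0.2058)/41.816=0.038 → t=0.067; u2·a0=0.9019·41.816=37.714; a1=14.976 < 37.714 ≤ a1+a2=40.832 → R2 fires; A=7 Q=10 G=8
Draw 3: a1=18.720, a2=22.624, a3=0.984, a0=42.328; τ=−ln(0.3552)/42.328=0.024 → t=0.092; u2·a0=0.4552·42.328=19.268; a1=18.720 < 19.268 ≤ a1+a2=41.344 → R2 fires; A=6 Q=12 G=8
Draw 4: a1=22.464, a2=19.392, a3=0.984, a0=42.840; τ=−ln(0.3490)/42.840=0.025 → t=0.117; u2·a0=0.1537·42.840=6.585 ≤ a1=22.464 → R1 fires; A=6 Q=11 G=8
Draw 5: a1=20.592, a2=19.392, a3=0.984, a0=40.968; τ=−ln(0.2428)/40.968=0.035 → t=0.151; u2·a0=0.4768·40.968=19.534 ≤ a1=20.592 → R1 fires; A=6 Q=10 G=8
Draw 6: a1=18.720, a2=19.392, a3=0.984, a0=39.096; τ=−ln(0.7433)/39.096=0.008 → t=0.159; u2·a0=0.9089·39.096=35.534; a1=18.720 < 35.534 ≤ a1+a2=38.112 → R2 fires; A=5 Q=12 G=8
Draw 7: a1=22.464, a2=16.160, a3=0.984, a0=39.608; τ=−ln(0.8165)/39.608=0.005 → t=0.164; u2·a0=0.7620·39.608=30.181; a1=22.464 < 30.181 ≤ a1+a2=38.624 → R2 fires; A=4 Q=14 G=8
Draw 8: a1=26.208, a2=12.928, a3=0.984, a0=40.120; τ=−ln(0.1355)/40.120=0.050 → t=0.214; u2·a0=0.2169·40.120=8.702 ≤ a1=26.208 → R1 fires; A=4 Q=13 G=8
Draw 9: a1=24.336, a2=12.928, a3=0.984, a0=38.248; τ=−ln(0.0006)/38.248=0.194 → t=0.408; u2·a0=0.3982·38.248=15.230 ≤ a1=24.336 → R1 fires; A=4 Q=12 G=8
Draw 10: a1=22.464, a2=12.928, a3=0.984, a0=36.376; τ=−ln(0.6696)/36.376=0.011 → t=0.419; u2·a0=0.5701·36.376=20.738 ≤ a1=22.464 → R1 fires; A=4 Q=11 G=8
Draw 11: a1=20.592, a2=12.928, a3=0.984, a0=34.504; τ=−ln(0.0924)/34.504=0.069 → t=0.488; u2·a0=0.8100·34.504=27.948; a1=20.592 < 27.948 ≤ a1+a2=33.520 → R2 fires; A=3 Q=13 G=8
Draw 12: a1=24.336, a2=9.696, a3=0.984, a0=35.016; τ=−ln(0.2054)/35.016=0.045 → t=0.533 > T=0.52: stop.
At T=0.52: A=3 Q=13 G=8; the largest is Q.

Dominant species at T: Q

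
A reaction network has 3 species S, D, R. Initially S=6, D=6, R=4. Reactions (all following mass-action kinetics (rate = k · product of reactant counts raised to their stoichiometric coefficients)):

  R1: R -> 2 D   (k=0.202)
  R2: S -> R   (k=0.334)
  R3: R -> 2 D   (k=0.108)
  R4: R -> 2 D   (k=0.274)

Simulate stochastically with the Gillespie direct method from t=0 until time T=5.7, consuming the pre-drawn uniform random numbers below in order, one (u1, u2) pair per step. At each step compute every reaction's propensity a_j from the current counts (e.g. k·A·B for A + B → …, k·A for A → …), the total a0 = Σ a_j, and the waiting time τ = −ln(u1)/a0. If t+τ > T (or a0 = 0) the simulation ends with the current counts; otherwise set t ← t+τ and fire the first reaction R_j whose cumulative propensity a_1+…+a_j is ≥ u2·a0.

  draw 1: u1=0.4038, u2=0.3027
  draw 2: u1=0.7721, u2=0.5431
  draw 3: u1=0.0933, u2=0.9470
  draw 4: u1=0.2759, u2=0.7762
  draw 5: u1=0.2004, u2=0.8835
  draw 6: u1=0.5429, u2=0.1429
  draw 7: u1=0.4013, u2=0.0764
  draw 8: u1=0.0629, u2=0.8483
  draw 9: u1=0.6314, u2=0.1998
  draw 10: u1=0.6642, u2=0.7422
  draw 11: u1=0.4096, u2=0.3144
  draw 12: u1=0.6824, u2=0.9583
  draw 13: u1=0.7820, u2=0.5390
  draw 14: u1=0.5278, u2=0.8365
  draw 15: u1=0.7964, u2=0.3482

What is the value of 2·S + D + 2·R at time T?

Check how each reaction changes W = 2·S + D + 2·R (weight of products minus weight of reactants):
R1: R -> 2 D: (1·2) − (2·1) = 2 − 2 = 0
R2: S -> R: (2·1) − (2·1) = 2 − 2 = 0
R3: R -> 2 D: (1·2) − (2·1) = 2 − 2 = 0
R4: R -> 2 D: (1·2) − (2·1) = 2 − 2 = 0
Every reaction leaves W unchanged, so W is conserved and no simulation is needed: W(T) = W(0) = 2·6 + 6 + 2·4 = 26

Value at T = 26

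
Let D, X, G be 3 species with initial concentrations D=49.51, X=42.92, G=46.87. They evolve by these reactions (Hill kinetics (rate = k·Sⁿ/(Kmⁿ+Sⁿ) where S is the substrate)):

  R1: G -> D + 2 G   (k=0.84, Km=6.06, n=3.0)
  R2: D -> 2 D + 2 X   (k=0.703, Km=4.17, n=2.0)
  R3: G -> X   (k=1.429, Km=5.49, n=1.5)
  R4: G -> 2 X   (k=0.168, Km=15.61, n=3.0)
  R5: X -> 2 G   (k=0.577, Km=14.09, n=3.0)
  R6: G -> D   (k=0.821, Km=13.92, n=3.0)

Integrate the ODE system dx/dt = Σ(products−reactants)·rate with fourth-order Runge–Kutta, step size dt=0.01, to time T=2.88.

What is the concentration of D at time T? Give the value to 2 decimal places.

D at T = 56.24

RK4 with dt=0.01: 288 steps to T=2.88. Trajectory (selected grid times):
t=0.00: D=49.51 X=42.92 G=46.87
t=0.32: D=50.26 X=43.73 G=46.75
t=0.64: D=51.01 X=44.54 G=46.63
t=0.96: D=51.75 X=45.35 G=46.51
t=1.28: D=52.50 X=46.16 G=46.39
t=1.60: D=53.25 X=46.97 G=46.27
t=1.92: D=54.00 X=47.79 G=46.15
t=2.24: D=54.74 X=48.59 G=46.03
t=2.56: D=55.49 X=49.40 G=45.91
t=2.88: D=56.24 X=50.21 G=45.79
Read off D at T=2.88: 56.24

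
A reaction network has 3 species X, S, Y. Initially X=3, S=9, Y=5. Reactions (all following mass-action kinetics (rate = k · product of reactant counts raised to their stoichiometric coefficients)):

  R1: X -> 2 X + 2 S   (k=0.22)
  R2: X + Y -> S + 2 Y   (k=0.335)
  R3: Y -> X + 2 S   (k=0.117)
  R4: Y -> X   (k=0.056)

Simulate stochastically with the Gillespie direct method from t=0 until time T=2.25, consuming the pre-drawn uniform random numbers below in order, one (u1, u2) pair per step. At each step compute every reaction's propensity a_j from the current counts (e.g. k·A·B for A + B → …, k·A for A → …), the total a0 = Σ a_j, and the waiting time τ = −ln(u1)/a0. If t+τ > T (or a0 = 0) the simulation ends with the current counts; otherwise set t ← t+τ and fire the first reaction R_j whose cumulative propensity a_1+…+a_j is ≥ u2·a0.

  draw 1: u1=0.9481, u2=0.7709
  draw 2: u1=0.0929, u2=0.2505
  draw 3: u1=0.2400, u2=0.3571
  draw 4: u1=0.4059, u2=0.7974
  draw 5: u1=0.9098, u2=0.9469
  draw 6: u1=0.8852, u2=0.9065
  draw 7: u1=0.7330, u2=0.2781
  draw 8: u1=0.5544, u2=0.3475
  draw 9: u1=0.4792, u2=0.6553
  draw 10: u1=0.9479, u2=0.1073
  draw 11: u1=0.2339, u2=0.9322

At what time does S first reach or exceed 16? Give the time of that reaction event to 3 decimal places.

Threshold first reached at t = 1.672

t=0.000: X=3 S=9 Y=5
Draw 1: a1=0.660, a2=5.025, a3=0.585, a4=0.280, a0=6.550; τ=−ln(0.9481)/6.550=0.008 → t=0.008; u2·a0=0.7709·6.550=5.049; a1=0.660 < 5.049 ≤ a1+a2=5.685 → R2 fires; X=2 S=10 Y=6
Draw 2: a1=0.440, a2=4.020, a3=0.702, a4=0.336, a0=5.498; τ=−ln(0.0929)/5.498=0.432 → t=0.440; u2·a0=0.2505·5.498=1.377; a1=0.440 < 1.377 ≤ a1+a2=4.460 → R2 fires; X=1 S=11 Y=7
Draw 3: a1=0.220, a2=2.345, a3=0.819, a4=0.392, a0=3.776; τ=−ln(0.2400)/3.776=0.378 → t=0.818; u2·a0=0.3571·3.776=1.348; a1=0.220 < 1.348 ≤ a1+a2=2.565 → R2 fires; X=0 S=12 Y=8
Draw 4: a1=0.000, a2=0.000, a3=0.936, a4=0.448, a0=1.384; τ=−ln(0.4059)/1.384=0.651 → t=1.470; u2·a0=0.7974·1.384=1.104; a1+…+a3=0.936 < 1.104 ≤ a1+…+a4=1.384 → R4 fires; X=1 S=12 Y=7
Draw 5: a1=0.220, a2=2.345, a3=0.819, a4=0.392, a0=3.776; τ=−ln(0.9098)/3.776=0.025 → t=1.495; u2·a0=0.9469·3.776=3.575; a1+…+a3=3.384 < 3.575 ≤ a1+…+a4=3.776 → R4 fires; X=2 S=12 Y=6
Draw 6: a1=0.440, a2=4.020, a3=0.702, a4=0.336, a0=5.498; τ=−ln(0.8852)/5.498=0.022 → t=1.517; u2·a0=0.9065·5.498=4.984; a1+a2=4.460 < 4.984 ≤ a1+…+a3=5.162 → R3 fires; X=3 S=14 Y=5
Draw 7: a1=0.660, a2=5.025, a3=0.585, a4=0.280, a0=6.550; τ=−ln(0.7330)/6.550=0.047 → t=1.564; u2·a0=0.2781·6.550=1.822; a1=0.660 < 1.822 ≤ a1+a2=5.685 → R2 fires; X=2 S=15 Y=6
Draw 8: a1=0.440, a2=4.020, a3=0.702, a4=0.336, a0=5.498; τ=−ln(0.5544)/5.498=0.107 → t=1.672; u2·a0=0.3475·5.498=1.911; a1=0.440 < 1.911 ≤ a1+a2=4.460 → R2 fires; X=1 S=16 Y=7
Draw 9: a1=0.220, a2=2.345, a3=0.819, a4=0.392, a0=3.776; τ=−ln(0.4792)/3.776=0.195 → t=1.867; u2·a0=0.6553·3.776=2.474; a1=0.220 < 2.474 ≤ a1+a2=2.565 → R2 fires; X=0 S=17 Y=8
Draw 10: a1=0.000, a2=0.000, a3=0.936, a4=0.448, a0=1.384; τ=−ln(0.9479)/1.384=0.039 → t=1.905; u2·a0=0.1073·1.384=0.149; a1+a2=0.000 < 0.149 ≤ a1+…+a3=0.936 → R3 fires; X=1 S=19 Y=7
Draw 11: a1=0.220, a2=2.345, a3=0.819, a4=0.392, a0=3.776; τ=−ln(0.2339)/3.776=0.385 → t=2.290 > T=2.25: stop.
S first becomes ≥ 16 when it reaches 16 at the event at t=1.672.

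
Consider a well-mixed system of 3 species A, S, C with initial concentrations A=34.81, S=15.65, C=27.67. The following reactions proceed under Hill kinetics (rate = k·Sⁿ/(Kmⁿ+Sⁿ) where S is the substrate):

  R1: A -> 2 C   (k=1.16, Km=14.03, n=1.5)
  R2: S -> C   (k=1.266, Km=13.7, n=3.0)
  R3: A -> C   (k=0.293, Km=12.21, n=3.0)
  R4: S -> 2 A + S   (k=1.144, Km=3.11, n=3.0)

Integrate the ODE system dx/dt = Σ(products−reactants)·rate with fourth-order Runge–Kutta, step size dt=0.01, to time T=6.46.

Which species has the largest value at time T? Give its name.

Dominant species at T: C

RK4 with dt=0.01: 646 steps to T=6.46. Trajectory (selected grid times):
t=0.00: A=34.81 S=15.65 C=27.67
t=0.72: A=35.57 S=15.12 C=29.74
t=1.44: A=36.33 S=14.61 C=31.80
t=2.15: A=37.07 S=14.12 C=33.81
t=2.87: A=37.82 S=13.66 C=35.84
t=3.59: A=38.56 S=13.22 C=37.85
t=4.31: A=39.29 S=12.80 C=39.85
t=5.02: A=40.01 S=12.40 C=41.81
t=5.74: A=40.73 S=12.03 C=43.78
t=6.46: A=41.45 S=11.67 C=45.73
At T=6.46: A=41.45 S=11.67 C=45.73; the largest is C.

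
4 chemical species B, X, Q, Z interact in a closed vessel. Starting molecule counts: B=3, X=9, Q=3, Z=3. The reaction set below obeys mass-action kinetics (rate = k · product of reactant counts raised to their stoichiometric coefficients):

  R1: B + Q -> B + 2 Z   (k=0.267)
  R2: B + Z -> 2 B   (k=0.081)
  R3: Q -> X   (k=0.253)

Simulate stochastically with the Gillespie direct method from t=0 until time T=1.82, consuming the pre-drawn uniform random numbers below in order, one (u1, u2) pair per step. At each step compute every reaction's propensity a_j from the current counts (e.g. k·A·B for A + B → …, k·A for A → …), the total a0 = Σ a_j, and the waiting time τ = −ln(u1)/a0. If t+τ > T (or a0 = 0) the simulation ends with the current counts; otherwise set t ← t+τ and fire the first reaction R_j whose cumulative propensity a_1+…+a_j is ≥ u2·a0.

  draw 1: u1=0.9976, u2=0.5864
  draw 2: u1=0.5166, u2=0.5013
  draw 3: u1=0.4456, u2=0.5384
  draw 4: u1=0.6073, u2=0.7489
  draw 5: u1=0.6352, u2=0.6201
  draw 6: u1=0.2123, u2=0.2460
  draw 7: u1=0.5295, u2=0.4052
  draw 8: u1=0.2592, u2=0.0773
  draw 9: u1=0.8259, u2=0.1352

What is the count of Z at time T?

t=0.000: B=3 X=9 Q=3 Z=3
Draw 1: a1=2.403, a2=0.729, a3=0.759, a0=3.891; τ=−ln(0.9976)/3.891=0.001 → t=0.001; u2·a0=0.5864·3.891=2.282 ≤ a1=2.403 → R1 fires; B=3 X=9 Q=2 Z=5
Draw 2: a1=1.602, a2=1.215, a3=0.506, a0=3.323; τ=−ln(0.5166)/3.323=0.199 → t=0.199; u2·a0=0.5013·3.323=1.666; a1=1.602 < 1.666 ≤ a1+a2=2.817 → R2 fires; B=4 X=9 Q=2 Z=4
Draw 3: a1=2.136, a2=1.296, a3=0.506, a0=3.938; τ=−ln(0.4456)/3.938=0.205 → t=0.405; u2·a0=0.5384·3.938=2.120 ≤ a1=2.136 → R1 fires; B=4 X=9 Q=1 Z=6
Draw 4: a1=1.068, a2=1.944, a3=0.253, a0=3.265; τ=−ln(0.6073)/3.265=0.153 → t=0.557; u2·a0=0.7489·3.265=2.445; a1=1.068 < 2.445 ≤ a1+a2=3.012 → R2 fires; B=5 X=9 Q=1 Z=5
Draw 5: a1=1.335, a2=2.025, a3=0.253, a0=3.613; τ=−ln(0.6352)/3.613=0.126 → t=0.683; u2·a0=0.6201·3.613=2.240; a1=1.335 < 2.240 ≤ a1+a2=3.360 → R2 fires; B=6 X=9 Q=1 Z=4
Draw 6: a1=1.602, a2=1.944, a3=0.253, a0=3.799; τ=−ln(0.2123)/3.799=0.408 → t=1.091; u2·a0=0.2460·3.799=0.935 ≤ a1=1.602 → R1 fires; B=6 X=9 Q=0 Z=6
Draw 7: a1=0.000, a2=2.916, a3=0.000, a0=2.916; τ=−ln(0.5295)/2.916=0.218 → t=1.309; u2·a0=0.4052·2.916=1.182; a1=0.000 < 1.182 ≤ a1+a2=2.916 → R2 fires; B=7 X=9 Q=0 Z=5
Draw 8: a1=0.000, a2=2.835, a3=0.000, a0=2.835; τ=−ln(0.2592)/2.835=0.476 → t=1.785; u2·a0=0.0773·2.835=0.219; a1=0.000 < 0.219 ≤ a1+a2=2.835 → R2 fires; B=8 X=9 Q=0 Z=4
Draw 9: a1=0.000, a2=2.592, a3=0.000, a0=2.592; τ=−ln(0.8259)/2.592=0.074 → t=1.859 > T=1.82: stop.
Read off Z at T=1.82: 4

Z at T = 4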